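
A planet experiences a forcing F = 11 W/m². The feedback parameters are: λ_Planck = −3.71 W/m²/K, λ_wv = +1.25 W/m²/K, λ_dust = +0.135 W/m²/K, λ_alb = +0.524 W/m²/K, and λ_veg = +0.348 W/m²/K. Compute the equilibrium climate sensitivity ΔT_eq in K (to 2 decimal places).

7.57 K

Net feedback parameter λ = (−3.71) + (+1.25) + (+0.135) + (+0.524) + (+0.348) = -1.453 W/m²/K.
ΔT = −F/λ = −11/(-1.453) = 7.57 K.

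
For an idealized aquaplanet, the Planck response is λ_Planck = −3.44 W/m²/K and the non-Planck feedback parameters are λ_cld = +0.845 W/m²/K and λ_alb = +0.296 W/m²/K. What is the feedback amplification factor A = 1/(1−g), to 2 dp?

Convert to gains: g_cld = 0.845/3.44 = 0.2456; g_alb = 0.296/3.44 = 0.08605.
Total gain g = 0.33165.
A = 1/(1 − 0.33165) = 1.50.

1.50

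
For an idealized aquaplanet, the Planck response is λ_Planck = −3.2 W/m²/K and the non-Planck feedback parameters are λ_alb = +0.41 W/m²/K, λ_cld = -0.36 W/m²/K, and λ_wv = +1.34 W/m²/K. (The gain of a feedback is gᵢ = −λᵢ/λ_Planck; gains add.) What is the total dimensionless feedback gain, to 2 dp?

0.43

Convert to gains: g_alb = 0.41/3.2 = 0.1281; g_cld = -0.36/3.2 = -0.1125; g_wv = 1.34/3.2 = 0.4188.
Total gain g = 0.4344.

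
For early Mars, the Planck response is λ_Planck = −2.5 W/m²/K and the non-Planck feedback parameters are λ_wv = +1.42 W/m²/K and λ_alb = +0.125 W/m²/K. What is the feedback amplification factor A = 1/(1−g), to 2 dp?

Convert to gains: g_wv = 1.42/2.5 = 0.568; g_alb = 0.125/2.5 = 0.05.
Total gain g = 0.618.
A = 1/(1 − 0.618) = 2.62.

2.62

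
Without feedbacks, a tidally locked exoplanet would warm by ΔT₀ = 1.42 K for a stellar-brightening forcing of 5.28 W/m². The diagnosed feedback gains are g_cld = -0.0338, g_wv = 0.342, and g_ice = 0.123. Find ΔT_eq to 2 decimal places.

Total gain g = -0.0338 + 0.342 + 0.123 = 0.4312.
Amplification A = 1/(1 − 0.4312) = 1.758.
ΔT = 1.42 × 1.758 = 2.50 K.

2.50 K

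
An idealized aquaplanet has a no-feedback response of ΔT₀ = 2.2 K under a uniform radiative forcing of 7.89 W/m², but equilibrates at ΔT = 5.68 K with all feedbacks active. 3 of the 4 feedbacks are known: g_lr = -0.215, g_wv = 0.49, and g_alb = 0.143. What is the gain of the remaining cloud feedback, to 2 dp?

Amplification A = ΔT/ΔT₀ = 5.68/2.2 = 2.582.
Total gain g = 1 − 1/A = 1 − 1/2.582 = 0.6127.
Known gains sum to -0.215 + 0.49 + 0.143 = 0.418.
g_cld = 0.6127 − 0.418 = 0.19.

0.19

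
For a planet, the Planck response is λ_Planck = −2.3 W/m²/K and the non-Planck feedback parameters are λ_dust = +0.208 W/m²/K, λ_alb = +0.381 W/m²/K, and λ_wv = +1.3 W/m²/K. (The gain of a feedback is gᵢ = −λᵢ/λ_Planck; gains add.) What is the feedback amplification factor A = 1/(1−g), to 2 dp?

5.60

Convert to gains: g_dust = 0.208/2.3 = 0.09043; g_alb = 0.381/2.3 = 0.1657; g_wv = 1.3/2.3 = 0.5652.
Total gain g = 0.82133.
A = 1/(1 − 0.82133) = 5.60.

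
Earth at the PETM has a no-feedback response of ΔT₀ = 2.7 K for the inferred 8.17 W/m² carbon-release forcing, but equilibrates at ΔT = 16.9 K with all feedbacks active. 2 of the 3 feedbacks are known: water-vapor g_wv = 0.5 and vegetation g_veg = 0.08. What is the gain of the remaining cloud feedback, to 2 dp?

Amplification A = ΔT/ΔT₀ = 16.9/2.7 = 6.259.
Total gain g = 1 − 1/A = 1 − 1/6.259 = 0.8402.
Known gains sum to 0.5 + 0.08 = 0.58.
g_cld = 0.8402 − 0.58 = 0.26.

0.26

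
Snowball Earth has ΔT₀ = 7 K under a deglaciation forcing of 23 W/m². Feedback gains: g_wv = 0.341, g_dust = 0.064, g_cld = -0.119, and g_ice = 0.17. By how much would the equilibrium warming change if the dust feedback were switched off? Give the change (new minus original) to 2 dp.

Original: g = 0.456, ΔT = 7/(1−0.456) = 12.8676 K.
Without dust: g' = 0.392, ΔT' = 7/(1−0.392) = 11.5132 K.
Change = 11.5132 − 12.8676 = -1.35 K.

-1.35 K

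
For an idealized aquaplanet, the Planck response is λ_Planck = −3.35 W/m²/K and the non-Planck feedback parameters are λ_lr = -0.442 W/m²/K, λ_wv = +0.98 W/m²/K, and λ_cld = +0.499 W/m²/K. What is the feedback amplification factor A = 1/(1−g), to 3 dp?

Convert to gains: g_lr = -0.442/3.35 = -0.1319; g_wv = 0.98/3.35 = 0.2925; g_cld = 0.499/3.35 = 0.149.
Total gain g = 0.3096.
A = 1/(1 − 0.3096) = 1.448.

1.448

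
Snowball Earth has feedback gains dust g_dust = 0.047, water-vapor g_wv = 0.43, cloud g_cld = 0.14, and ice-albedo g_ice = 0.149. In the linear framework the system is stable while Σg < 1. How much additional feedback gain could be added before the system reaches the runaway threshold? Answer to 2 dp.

Current total gain = 0.047 + 0.43 + 0.14 + 0.149 = 0.766.
Margin to runaway = 1 − 0.766 = 0.23.

0.23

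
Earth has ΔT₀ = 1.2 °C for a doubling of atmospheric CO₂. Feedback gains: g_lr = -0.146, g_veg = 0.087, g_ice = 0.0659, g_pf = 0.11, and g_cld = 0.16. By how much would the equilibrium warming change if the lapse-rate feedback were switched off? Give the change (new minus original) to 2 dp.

Original: g = 0.2769, ΔT = 1.2/(1−0.2769) = 1.6595 °C.
Without lapse-rate: g' = 0.4229, ΔT' = 1.2/(1−0.4229) = 2.0794 °C.
Change = 2.0794 − 1.6595 = 0.42 °C.

0.42 °C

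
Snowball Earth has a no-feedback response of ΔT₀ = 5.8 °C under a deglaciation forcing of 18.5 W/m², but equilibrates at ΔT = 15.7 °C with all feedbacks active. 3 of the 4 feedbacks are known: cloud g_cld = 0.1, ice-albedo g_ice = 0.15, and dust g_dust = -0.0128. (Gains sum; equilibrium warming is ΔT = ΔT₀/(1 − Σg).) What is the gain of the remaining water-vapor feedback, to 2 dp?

Amplification A = ΔT/ΔT₀ = 15.7/5.8 = 2.707.
Total gain g = 1 − 1/A = 1 − 1/2.707 = 0.6306.
Known gains sum to 0.1 + 0.15 − 0.0128 = 0.2372.
g_wv = 0.6306 − 0.2372 = 0.39.

0.39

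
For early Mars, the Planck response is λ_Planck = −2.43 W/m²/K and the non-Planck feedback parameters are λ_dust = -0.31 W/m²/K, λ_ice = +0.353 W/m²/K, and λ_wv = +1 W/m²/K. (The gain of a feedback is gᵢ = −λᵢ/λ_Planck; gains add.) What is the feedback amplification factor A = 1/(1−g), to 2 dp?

Convert to gains: g_dust = -0.31/2.43 = -0.1276; g_ice = 0.353/2.43 = 0.1453; g_wv = 1/2.43 = 0.4115.
Total gain g = 0.4292.
A = 1/(1 − 0.4292) = 1.75.

1.75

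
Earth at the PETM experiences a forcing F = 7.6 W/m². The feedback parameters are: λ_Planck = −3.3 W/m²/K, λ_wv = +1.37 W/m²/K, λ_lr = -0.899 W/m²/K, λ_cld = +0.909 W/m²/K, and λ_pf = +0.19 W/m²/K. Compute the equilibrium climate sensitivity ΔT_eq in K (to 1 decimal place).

Net feedback parameter λ = (−3.3) + (+1.37) + (-0.899) + (+0.909) + (+0.19) = -1.73 W/m²/K.
ΔT = −F/λ = −7.6/(-1.73) = 4.4 K.

4.4 K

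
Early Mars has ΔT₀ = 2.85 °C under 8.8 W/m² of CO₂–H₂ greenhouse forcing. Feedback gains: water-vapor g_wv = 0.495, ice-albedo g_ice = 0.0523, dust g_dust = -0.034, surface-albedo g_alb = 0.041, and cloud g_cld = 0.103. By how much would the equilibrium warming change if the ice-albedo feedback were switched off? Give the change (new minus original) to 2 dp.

-1.10 °C

Original: g = 0.6573, ΔT = 2.85/(1−0.6573) = 8.3163 °C.
Without ice-albedo: g' = 0.605, ΔT' = 2.85/(1−0.605) = 7.2152 °C.
Change = 7.2152 − 8.3163 = -1.10 °C.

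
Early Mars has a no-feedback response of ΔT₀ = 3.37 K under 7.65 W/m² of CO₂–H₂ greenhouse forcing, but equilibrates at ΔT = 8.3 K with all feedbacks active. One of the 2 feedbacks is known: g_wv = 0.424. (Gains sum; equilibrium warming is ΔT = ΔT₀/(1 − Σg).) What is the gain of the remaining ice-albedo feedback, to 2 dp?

0.17

Amplification A = ΔT/ΔT₀ = 8.3/3.37 = 2.463.
Total gain g = 1 − 1/A = 1 − 1/2.463 = 0.594.
The known gain is 0.424.
g_ice = 0.594 − 0.424 = 0.17.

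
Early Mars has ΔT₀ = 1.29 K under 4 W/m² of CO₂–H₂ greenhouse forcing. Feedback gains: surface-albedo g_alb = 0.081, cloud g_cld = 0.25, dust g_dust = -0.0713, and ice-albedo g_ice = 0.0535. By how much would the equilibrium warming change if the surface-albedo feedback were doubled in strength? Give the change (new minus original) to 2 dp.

0.25 K

Original: g = 0.3132, ΔT = 1.29/(1−0.3132) = 1.8783 K.
With doubled surface-albedo: g' = 0.3942, ΔT' = 1.29/(1−0.3942) = 2.1294 K.
Change = 2.1294 − 1.8783 = 0.25 K.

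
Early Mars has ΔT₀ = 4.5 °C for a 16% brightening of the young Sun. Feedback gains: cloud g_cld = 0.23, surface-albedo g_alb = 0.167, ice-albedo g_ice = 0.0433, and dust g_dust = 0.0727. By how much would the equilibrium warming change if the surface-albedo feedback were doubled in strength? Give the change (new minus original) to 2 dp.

4.82 °C

Original: g = 0.513, ΔT = 4.5/(1−0.513) = 9.2402 °C.
With doubled surface-albedo: g' = 0.68, ΔT' = 4.5/(1−0.68) = 14.0625 °C.
Change = 14.0625 − 9.2402 = 4.82 °C.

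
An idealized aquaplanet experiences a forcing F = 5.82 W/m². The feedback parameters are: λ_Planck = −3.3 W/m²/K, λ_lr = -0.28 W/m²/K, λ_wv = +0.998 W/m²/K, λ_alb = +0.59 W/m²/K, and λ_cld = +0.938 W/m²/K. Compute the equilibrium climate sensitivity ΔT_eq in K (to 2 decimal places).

5.52 K

Net feedback parameter λ = (−3.3) + (-0.28) + (+0.998) + (+0.59) + (+0.938) = -1.054 W/m²/K.
ΔT = −F/λ = −5.82/(-1.054) = 5.52 K.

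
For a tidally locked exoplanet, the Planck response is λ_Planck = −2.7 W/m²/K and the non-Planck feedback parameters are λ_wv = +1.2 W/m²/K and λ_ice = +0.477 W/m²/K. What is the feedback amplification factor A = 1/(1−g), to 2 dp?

Convert to gains: g_wv = 1.2/2.7 = 0.4444; g_ice = 0.477/2.7 = 0.1767.
Total gain g = 0.6211.
A = 1/(1 − 0.6211) = 2.64.

2.64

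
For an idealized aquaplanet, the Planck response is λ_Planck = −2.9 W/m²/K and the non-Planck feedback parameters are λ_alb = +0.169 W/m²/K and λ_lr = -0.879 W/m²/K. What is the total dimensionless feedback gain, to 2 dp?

-0.24

Convert to gains: g_alb = 0.169/2.9 = 0.05828; g_lr = -0.879/2.9 = -0.3031.
Total gain g = -0.24482.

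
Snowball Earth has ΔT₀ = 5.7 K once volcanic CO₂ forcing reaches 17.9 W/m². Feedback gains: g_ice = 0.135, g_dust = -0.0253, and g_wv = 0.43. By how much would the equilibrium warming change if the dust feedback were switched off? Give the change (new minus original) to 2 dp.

Original: g = 0.5397, ΔT = 5.7/(1−0.5397) = 12.3832 K.
Without dust: g' = 0.565, ΔT' = 5.7/(1−0.565) = 13.1034 K.
Change = 13.1034 − 12.3832 = 0.72 K.

0.72 K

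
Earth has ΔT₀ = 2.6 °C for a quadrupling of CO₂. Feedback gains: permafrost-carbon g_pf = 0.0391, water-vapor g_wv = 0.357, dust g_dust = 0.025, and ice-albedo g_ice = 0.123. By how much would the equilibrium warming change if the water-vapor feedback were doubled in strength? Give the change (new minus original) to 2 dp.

20.59 °C

Original: g = 0.5441, ΔT = 2.6/(1−0.5441) = 5.7030 °C.
With doubled water-vapor: g' = 0.9011, ΔT' = 2.6/(1−0.9011) = 26.2892 °C.
Change = 26.2892 − 5.7030 = 20.59 °C.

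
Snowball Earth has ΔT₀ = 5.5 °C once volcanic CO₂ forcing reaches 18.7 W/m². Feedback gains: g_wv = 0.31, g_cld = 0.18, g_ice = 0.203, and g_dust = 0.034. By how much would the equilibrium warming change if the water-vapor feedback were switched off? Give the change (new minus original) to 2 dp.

-10.71 °C

Original: g = 0.727, ΔT = 5.5/(1−0.727) = 20.1465 °C.
Without water-vapor: g' = 0.417, ΔT' = 5.5/(1−0.417) = 9.4340 °C.
Change = 9.4340 − 20.1465 = -10.71 °C.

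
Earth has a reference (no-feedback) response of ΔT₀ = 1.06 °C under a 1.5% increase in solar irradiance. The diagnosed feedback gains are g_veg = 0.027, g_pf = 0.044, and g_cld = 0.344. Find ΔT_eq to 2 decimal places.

1.81 °C

Total gain g = 0.027 + 0.044 + 0.344 = 0.415.
Amplification A = 1/(1 − 0.415) = 1.709.
ΔT = 1.06 × 1.709 = 1.81 °C.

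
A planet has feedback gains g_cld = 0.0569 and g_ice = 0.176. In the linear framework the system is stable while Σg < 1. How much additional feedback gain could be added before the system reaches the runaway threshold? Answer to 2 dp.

0.77

Current total gain = 0.0569 + 0.176 = 0.2329.
Margin to runaway = 1 − 0.2329 = 0.77.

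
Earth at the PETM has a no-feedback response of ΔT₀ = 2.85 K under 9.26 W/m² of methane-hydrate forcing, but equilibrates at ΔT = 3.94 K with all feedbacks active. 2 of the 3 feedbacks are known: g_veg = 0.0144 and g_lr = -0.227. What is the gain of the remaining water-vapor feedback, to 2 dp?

Amplification A = ΔT/ΔT₀ = 3.94/2.85 = 1.382.
Total gain g = 1 − 1/A = 1 − 1/1.382 = 0.2764.
Known gains sum to 0.0144 − 0.227 = -0.2126.
g_wv = 0.2764 + 0.2126 = 0.49.

0.49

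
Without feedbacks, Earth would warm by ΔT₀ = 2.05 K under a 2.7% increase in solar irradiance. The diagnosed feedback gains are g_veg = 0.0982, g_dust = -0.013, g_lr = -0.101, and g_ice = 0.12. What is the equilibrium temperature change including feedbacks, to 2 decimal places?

2.29 K

Total gain g = 0.0982 − 0.013 − 0.101 + 0.12 = 0.1042.
Amplification A = 1/(1 − 0.1042) = 1.116.
ΔT = 2.05 × 1.116 = 2.29 K.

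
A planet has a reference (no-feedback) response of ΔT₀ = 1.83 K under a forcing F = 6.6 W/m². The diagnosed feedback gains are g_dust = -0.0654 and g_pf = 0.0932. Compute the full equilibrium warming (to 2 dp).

Total gain g = -0.0654 + 0.0932 = 0.0278.
Amplification A = 1/(1 − 0.0278) = 1.029.
ΔT = 1.83 × 1.029 = 1.88 K.

1.88 K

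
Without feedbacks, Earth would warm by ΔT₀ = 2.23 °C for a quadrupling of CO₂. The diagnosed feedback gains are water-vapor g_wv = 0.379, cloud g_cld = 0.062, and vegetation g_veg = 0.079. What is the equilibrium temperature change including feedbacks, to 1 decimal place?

Total gain g = 0.379 + 0.062 + 0.079 = 0.52.
Amplification A = 1/(1 − 0.52) = 2.083.
ΔT = 2.23 × 2.083 = 4.6 °C.

4.6 °C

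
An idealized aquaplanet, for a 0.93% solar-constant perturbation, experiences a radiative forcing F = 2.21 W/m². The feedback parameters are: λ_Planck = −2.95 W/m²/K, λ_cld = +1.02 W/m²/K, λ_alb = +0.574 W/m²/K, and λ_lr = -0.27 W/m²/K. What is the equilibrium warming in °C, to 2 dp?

1.36 °C

Net feedback parameter λ = (−2.95) + (+1.02) + (+0.574) + (-0.27) = -1.626 W/m²/K.
ΔT = −F/λ = −2.21/(-1.626) = 1.36 °C.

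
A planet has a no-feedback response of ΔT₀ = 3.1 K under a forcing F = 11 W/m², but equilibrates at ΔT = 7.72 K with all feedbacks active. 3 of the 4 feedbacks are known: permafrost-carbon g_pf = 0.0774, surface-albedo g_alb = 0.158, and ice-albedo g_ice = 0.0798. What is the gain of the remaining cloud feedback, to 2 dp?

Amplification A = ΔT/ΔT₀ = 7.72/3.1 = 2.49.
Total gain g = 1 − 1/A = 1 − 1/2.49 = 0.5984.
Known gains sum to 0.0774 + 0.158 + 0.0798 = 0.3152.
g_cld = 0.5984 − 0.3152 = 0.28.

0.28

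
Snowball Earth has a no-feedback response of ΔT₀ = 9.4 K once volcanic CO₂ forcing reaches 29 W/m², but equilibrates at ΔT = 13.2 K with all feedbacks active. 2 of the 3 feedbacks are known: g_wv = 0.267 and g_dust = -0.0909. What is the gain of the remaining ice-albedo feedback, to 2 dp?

0.11

Amplification A = ΔT/ΔT₀ = 13.2/9.4 = 1.404.
Total gain g = 1 − 1/A = 1 − 1/1.404 = 0.2877.
Known gains sum to 0.267 − 0.0909 = 0.1761.
g_ice = 0.2877 − 0.1761 = 0.11.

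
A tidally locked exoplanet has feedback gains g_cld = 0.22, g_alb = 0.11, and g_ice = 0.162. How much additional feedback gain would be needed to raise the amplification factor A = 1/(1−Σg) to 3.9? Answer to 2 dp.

0.25

Current total gain = 0.492.
Target gain for A = 3.9: g* = 1 − 1/3.9 = 0.7436.
Additional gain needed = 0.7436 − 0.492 = 0.25.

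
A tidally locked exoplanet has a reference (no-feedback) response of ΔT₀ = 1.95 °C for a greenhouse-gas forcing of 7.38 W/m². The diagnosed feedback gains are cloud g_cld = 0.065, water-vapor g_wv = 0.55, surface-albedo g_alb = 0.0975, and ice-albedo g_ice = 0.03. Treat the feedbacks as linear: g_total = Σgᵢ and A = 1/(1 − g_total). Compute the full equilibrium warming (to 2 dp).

7.57 °C

Total gain g = 0.065 + 0.55 + 0.0975 + 0.03 = 0.7425.
Amplification A = 1/(1 − 0.7425) = 3.883.
ΔT = 1.95 × 3.883 = 7.57 °C.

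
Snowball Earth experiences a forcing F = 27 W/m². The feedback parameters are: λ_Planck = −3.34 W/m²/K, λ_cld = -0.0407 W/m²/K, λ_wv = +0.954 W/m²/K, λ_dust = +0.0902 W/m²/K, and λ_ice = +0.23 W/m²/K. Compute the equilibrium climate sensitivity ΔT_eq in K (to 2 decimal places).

12.82 K

Net feedback parameter λ = (−3.34) + (-0.0407) + (+0.954) + (+0.0902) + (+0.23) = -2.1065 W/m²/K.
ΔT = −F/λ = −27/(-2.1065) = 12.82 K.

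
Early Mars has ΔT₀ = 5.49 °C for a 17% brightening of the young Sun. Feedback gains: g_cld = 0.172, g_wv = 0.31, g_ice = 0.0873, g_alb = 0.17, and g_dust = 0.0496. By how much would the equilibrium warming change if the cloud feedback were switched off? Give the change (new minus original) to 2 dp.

Original: g = 0.7889, ΔT = 5.49/(1−0.7889) = 26.0066 °C.
Without cloud: g' = 0.6169, ΔT' = 5.49/(1−0.6169) = 14.3305 °C.
Change = 14.3305 − 26.0066 = -11.68 °C.

-11.68 °C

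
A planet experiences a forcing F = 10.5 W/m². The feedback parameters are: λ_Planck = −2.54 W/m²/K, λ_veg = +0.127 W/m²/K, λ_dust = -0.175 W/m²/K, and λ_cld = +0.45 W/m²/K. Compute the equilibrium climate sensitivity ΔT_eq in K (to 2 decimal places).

4.91 K

Net feedback parameter λ = (−2.54) + (+0.127) + (-0.175) + (+0.45) = -2.138 W/m²/K.
ΔT = −F/λ = −10.5/(-2.138) = 4.91 K.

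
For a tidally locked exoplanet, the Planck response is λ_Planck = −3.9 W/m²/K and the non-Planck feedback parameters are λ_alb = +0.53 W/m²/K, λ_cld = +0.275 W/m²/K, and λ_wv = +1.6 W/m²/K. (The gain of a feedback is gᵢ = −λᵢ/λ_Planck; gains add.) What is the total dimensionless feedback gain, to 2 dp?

0.62

Convert to gains: g_alb = 0.53/3.9 = 0.1359; g_cld = 0.275/3.9 = 0.07051; g_wv = 1.6/3.9 = 0.4103.
Total gain g = 0.61671.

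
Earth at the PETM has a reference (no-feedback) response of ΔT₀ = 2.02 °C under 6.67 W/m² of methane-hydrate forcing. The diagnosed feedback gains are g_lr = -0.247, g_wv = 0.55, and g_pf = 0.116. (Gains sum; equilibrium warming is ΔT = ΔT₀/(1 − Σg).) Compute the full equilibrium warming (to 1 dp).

3.5 °C

Total gain g = -0.247 + 0.55 + 0.116 = 0.419.
Amplification A = 1/(1 − 0.419) = 1.721.
ΔT = 2.02 × 1.721 = 3.5 °C.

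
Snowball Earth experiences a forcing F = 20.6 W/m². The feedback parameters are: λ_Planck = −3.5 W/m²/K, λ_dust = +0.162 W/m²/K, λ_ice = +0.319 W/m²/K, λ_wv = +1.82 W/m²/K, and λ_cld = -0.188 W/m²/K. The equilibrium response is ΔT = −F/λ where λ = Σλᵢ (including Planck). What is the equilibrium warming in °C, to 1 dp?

Net feedback parameter λ = (−3.5) + (+0.162) + (+0.319) + (+1.82) + (-0.188) = -1.387 W/m²/K.
ΔT = −F/λ = −20.6/(-1.387) = 14.9 °C.

14.9 °C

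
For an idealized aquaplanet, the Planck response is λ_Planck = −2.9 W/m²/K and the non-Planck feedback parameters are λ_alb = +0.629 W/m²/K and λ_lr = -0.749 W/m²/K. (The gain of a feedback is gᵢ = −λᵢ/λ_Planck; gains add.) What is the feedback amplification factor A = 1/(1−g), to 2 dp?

0.96

Convert to gains: g_alb = 0.629/2.9 = 0.2169; g_lr = -0.749/2.9 = -0.2583.
Total gain g = -0.0414.
A = 1/(1 + 0.0414) = 0.96.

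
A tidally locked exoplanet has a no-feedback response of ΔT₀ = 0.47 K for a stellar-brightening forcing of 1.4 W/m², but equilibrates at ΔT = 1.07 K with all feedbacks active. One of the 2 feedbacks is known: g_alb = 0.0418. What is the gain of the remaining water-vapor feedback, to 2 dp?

0.52

Amplification A = ΔT/ΔT₀ = 1.07/0.47 = 2.277.
Total gain g = 1 − 1/A = 1 − 1/2.277 = 0.5608.
The known gain is 0.0418.
g_wv = 0.5608 − 0.0418 = 0.52.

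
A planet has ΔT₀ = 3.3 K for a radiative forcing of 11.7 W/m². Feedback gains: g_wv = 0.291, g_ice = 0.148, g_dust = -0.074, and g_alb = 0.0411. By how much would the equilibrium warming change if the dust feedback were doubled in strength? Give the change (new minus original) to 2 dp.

Original: g = 0.4061, ΔT = 3.3/(1−0.4061) = 5.5565 K.
With doubled dust: g' = 0.3321, ΔT' = 3.3/(1−0.3321) = 4.9409 K.
Change = 4.9409 − 5.5565 = -0.62 K.

-0.62 K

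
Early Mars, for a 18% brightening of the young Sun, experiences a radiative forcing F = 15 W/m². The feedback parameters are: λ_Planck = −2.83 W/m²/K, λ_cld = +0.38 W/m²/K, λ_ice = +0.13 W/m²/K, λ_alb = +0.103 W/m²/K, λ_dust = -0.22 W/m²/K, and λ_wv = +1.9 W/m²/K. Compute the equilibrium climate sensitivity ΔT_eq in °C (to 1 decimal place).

Net feedback parameter λ = (−2.83) + (+0.38) + (+0.13) + (+0.103) + (-0.22) + (+1.9) = -0.537 W/m²/K.
ΔT = −F/λ = −15/(-0.537) = 27.9 °C.

27.9 °C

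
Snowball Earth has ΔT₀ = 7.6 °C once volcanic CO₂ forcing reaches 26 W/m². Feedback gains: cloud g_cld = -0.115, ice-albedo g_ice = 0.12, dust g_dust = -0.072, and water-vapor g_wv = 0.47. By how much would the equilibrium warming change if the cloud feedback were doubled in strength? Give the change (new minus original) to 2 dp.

Original: g = 0.403, ΔT = 7.6/(1−0.403) = 12.7303 °C.
With doubled cloud: g' = 0.288, ΔT' = 7.6/(1−0.288) = 10.6742 °C.
Change = 10.6742 − 12.7303 = -2.06 °C.

-2.06 °C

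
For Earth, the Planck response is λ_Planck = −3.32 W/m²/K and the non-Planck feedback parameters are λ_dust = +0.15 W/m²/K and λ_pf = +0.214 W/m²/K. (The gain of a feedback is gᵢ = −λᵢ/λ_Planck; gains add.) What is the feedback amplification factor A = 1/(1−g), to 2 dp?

Convert to gains: g_dust = 0.15/3.32 = 0.04518; g_pf = 0.214/3.32 = 0.06446.
Total gain g = 0.10964.
A = 1/(1 − 0.10964) = 1.12.

1.12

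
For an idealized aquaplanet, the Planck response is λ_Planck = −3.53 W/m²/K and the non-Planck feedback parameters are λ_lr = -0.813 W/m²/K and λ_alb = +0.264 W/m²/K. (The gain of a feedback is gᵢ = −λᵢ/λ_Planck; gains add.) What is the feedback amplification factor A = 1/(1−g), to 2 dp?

0.87

Convert to gains: g_lr = -0.813/3.53 = -0.2303; g_alb = 0.264/3.53 = 0.07479.
Total gain g = -0.15551.
A = 1/(1 + 0.15551) = 0.87.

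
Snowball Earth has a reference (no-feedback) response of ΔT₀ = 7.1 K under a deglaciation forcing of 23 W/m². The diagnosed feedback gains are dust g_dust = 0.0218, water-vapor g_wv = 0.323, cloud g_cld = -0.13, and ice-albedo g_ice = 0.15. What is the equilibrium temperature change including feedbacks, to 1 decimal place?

11.2 K

Total gain g = 0.0218 + 0.323 − 0.13 + 0.15 = 0.3648.
Amplification A = 1/(1 − 0.3648) = 1.574.
ΔT = 7.1 × 1.574 = 11.2 K.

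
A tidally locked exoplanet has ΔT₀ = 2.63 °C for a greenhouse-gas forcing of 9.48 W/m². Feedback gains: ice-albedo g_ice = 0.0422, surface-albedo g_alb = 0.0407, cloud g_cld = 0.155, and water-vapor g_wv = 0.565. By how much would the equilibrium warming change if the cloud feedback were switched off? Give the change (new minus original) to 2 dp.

Original: g = 0.8029, ΔT = 2.63/(1−0.8029) = 13.3435 °C.
Without cloud: g' = 0.6479, ΔT' = 2.63/(1−0.6479) = 7.4695 °C.
Change = 7.4695 − 13.3435 = -5.87 °C.

-5.87 °C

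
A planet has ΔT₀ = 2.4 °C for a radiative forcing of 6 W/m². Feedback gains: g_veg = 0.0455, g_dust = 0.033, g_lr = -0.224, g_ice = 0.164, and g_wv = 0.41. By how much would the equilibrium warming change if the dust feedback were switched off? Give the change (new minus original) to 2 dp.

Original: g = 0.4285, ΔT = 2.4/(1−0.4285) = 4.1995 °C.
Without dust: g' = 0.3955, ΔT' = 2.4/(1−0.3955) = 3.9702 °C.
Change = 3.9702 − 4.1995 = -0.23 °C.

-0.23 °C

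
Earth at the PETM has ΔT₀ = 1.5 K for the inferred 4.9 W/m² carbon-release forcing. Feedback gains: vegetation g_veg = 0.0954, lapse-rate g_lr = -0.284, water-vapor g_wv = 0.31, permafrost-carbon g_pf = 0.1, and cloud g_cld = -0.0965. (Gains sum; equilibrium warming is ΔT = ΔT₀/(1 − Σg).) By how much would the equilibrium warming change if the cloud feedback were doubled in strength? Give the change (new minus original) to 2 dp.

Original: g = 0.1249, ΔT = 1.5/(1−0.1249) = 1.7141 K.
With doubled cloud: g' = 0.0284, ΔT' = 1.5/(1−0.0284) = 1.5438 K.
Change = 1.5438 − 1.7141 = -0.17 K.

-0.17 K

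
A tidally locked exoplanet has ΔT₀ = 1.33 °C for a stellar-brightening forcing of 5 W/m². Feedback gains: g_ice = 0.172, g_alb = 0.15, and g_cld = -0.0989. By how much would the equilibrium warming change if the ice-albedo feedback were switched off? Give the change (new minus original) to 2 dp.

Original: g = 0.2231, ΔT = 1.33/(1−0.2231) = 1.7119 °C.
Without ice-albedo: g' = 0.0511, ΔT' = 1.33/(1−0.0511) = 1.4016 °C.
Change = 1.4016 − 1.7119 = -0.31 °C.

-0.31 °C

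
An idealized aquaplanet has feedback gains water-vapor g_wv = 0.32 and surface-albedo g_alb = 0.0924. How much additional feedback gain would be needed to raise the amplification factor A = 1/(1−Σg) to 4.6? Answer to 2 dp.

0.37

Current total gain = 0.4124.
Target gain for A = 4.6: g* = 1 − 1/4.6 = 0.7826.
Additional gain needed = 0.7826 − 0.4124 = 0.37.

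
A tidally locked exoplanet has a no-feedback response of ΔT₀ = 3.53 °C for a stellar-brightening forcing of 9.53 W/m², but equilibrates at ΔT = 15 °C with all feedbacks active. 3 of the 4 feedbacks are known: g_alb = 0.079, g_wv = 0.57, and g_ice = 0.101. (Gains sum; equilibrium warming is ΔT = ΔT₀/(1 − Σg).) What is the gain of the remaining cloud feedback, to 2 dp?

0.01

Amplification A = ΔT/ΔT₀ = 15/3.53 = 4.249.
Total gain g = 1 − 1/A = 1 − 1/4.249 = 0.7647.
Known gains sum to 0.079 + 0.57 + 0.101 = 0.75.
g_cld = 0.7647 − 0.75 = 0.01.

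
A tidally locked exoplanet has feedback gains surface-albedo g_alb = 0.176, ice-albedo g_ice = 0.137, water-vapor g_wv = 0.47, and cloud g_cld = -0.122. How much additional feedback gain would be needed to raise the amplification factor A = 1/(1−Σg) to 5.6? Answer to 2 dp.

Current total gain = 0.661.
Target gain for A = 5.6: g* = 1 − 1/5.6 = 0.8214.
Additional gain needed = 0.8214 − 0.661 = 0.16.

0.16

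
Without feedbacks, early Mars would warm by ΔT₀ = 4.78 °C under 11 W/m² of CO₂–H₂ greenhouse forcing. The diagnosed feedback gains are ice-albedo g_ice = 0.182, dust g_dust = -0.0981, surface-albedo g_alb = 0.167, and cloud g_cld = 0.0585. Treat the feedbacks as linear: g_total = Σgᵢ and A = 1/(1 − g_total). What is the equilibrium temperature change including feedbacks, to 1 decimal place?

6.9 °C

Total gain g = 0.182 − 0.0981 + 0.167 + 0.0585 = 0.3094.
Amplification A = 1/(1 − 0.3094) = 1.448.
ΔT = 4.78 × 1.448 = 6.9 °C.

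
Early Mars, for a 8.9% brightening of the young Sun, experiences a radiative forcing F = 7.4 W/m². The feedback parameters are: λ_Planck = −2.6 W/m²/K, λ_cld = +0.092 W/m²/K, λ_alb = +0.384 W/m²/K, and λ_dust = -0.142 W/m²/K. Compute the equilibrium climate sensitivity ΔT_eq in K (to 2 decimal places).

Net feedback parameter λ = (−2.6) + (+0.092) + (+0.384) + (-0.142) = -2.266 W/m²/K.
ΔT = −F/λ = −7.4/(-2.266) = 3.27 K.

3.27 K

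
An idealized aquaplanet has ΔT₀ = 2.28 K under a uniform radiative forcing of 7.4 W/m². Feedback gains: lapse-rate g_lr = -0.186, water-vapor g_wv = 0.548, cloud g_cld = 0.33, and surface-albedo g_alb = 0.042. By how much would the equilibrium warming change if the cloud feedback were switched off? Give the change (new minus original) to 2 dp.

-4.75 K

Original: g = 0.734, ΔT = 2.28/(1−0.734) = 8.5714 K.
Without cloud: g' = 0.404, ΔT' = 2.28/(1−0.404) = 3.8255 K.
Change = 3.8255 − 8.5714 = -4.75 K.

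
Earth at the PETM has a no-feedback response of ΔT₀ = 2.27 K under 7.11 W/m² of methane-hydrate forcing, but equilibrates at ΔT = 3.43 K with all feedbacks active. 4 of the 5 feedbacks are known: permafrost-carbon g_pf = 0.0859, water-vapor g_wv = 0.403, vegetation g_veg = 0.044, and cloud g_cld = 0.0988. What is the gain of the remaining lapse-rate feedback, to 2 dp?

-0.29

Amplification A = ΔT/ΔT₀ = 3.43/2.27 = 1.511.
Total gain g = 1 − 1/A = 1 − 1/1.511 = 0.3382.
Known gains sum to 0.0859 + 0.403 + 0.044 + 0.0988 = 0.6317.
g_lr = 0.3382 − 0.6317 = -0.29.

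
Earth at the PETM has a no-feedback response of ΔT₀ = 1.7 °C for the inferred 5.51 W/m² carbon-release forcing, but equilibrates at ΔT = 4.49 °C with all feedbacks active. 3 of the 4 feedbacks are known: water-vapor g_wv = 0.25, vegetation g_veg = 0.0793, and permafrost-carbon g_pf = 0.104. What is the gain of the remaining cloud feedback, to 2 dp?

Amplification A = ΔT/ΔT₀ = 4.49/1.7 = 2.641.
Total gain g = 1 − 1/A = 1 − 1/2.641 = 0.6214.
Known gains sum to 0.25 + 0.0793 + 0.104 = 0.4333.
g_cld = 0.6214 − 0.4333 = 0.19.

0.19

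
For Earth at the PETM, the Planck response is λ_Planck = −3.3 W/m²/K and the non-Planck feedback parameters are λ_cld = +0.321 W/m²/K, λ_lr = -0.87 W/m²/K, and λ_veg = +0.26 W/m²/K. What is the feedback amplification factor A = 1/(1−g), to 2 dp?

Convert to gains: g_cld = 0.321/3.3 = 0.09727; g_lr = -0.87/3.3 = -0.2636; g_veg = 0.26/3.3 = 0.07879.
Total gain g = -0.08754.
A = 1/(1 + 0.08754) = 0.92.

0.92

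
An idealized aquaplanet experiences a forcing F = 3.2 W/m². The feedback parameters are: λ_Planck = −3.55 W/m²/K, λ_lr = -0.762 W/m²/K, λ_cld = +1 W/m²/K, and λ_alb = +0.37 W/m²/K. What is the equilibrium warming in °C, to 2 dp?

1.09 °C

Net feedback parameter λ = (−3.55) + (-0.762) + (+1) + (+0.37) = -2.942 W/m²/K.
ΔT = −F/λ = −3.2/(-2.942) = 1.09 °C.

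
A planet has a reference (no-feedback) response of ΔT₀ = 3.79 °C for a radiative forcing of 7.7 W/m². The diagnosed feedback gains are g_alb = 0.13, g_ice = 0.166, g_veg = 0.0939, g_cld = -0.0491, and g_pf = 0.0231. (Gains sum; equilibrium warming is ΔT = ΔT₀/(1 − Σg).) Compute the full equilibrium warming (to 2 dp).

Total gain g = 0.13 + 0.166 + 0.0939 − 0.0491 + 0.0231 = 0.3639.
Amplification A = 1/(1 − 0.3639) = 1.572.
ΔT = 3.79 × 1.572 = 5.96 °C.

5.96 °C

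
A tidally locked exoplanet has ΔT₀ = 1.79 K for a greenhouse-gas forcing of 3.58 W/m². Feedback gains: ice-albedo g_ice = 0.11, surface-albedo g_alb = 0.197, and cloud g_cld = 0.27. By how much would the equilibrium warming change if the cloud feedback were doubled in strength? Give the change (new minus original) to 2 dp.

Original: g = 0.577, ΔT = 1.79/(1−0.577) = 4.2317 K.
With doubled cloud: g' = 0.847, ΔT' = 1.79/(1−0.847) = 11.6993 K.
Change = 11.6993 − 4.2317 = 7.47 K.

7.47 K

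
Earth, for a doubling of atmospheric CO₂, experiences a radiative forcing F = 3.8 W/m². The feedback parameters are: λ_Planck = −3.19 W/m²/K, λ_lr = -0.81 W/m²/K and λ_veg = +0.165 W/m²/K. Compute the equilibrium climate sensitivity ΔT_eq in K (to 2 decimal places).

Net feedback parameter λ = (−3.19) + (-0.81) + (+0.165) = -3.835 W/m²/K.
ΔT = −F/λ = −3.8/(-3.835) = 0.99 K.

0.99 K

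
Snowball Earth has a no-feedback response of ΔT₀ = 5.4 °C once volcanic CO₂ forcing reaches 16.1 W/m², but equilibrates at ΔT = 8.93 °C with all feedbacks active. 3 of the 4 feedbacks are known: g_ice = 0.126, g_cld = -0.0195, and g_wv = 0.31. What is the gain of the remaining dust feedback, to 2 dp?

Amplification A = ΔT/ΔT₀ = 8.93/5.4 = 1.654.
Total gain g = 1 − 1/A = 1 − 1/1.654 = 0.3954.
Known gains sum to 0.126 − 0.0195 + 0.31 = 0.4165.
g_dust = 0.3954 − 0.4165 = -0.02.

-0.02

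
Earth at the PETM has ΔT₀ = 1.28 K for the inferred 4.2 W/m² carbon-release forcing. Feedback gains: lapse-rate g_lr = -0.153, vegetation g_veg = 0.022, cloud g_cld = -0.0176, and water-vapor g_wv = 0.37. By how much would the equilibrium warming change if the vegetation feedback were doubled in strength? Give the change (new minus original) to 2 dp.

0.05 K

Original: g = 0.2214, ΔT = 1.28/(1−0.2214) = 1.6440 K.
With doubled vegetation: g' = 0.2434, ΔT' = 1.28/(1−0.2434) = 1.6918 K.
Change = 1.6918 − 1.6440 = 0.05 K.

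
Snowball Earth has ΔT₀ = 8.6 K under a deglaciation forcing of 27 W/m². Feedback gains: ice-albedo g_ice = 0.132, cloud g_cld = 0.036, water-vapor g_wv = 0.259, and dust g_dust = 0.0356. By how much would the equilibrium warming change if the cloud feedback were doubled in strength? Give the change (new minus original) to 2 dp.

Original: g = 0.4626, ΔT = 8.6/(1−0.4626) = 16.0030 K.
With doubled cloud: g' = 0.4986, ΔT' = 8.6/(1−0.4986) = 17.1520 K.
Change = 17.1520 − 16.0030 = 1.15 K.

1.15 K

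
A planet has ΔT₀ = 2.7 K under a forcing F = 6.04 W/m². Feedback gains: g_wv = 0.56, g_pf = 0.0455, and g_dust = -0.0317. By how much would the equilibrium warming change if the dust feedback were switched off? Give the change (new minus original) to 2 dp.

0.51 K

Original: g = 0.5738, ΔT = 2.7/(1−0.5738) = 6.3351 K.
Without dust: g' = 0.6055, ΔT' = 2.7/(1−0.6055) = 6.8441 K.
Change = 6.8441 − 6.3351 = 0.51 K.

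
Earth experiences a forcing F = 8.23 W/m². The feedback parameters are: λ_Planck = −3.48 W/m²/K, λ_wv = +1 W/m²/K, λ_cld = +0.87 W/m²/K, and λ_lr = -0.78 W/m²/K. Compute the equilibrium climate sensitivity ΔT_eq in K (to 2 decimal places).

Net feedback parameter λ = (−3.48) + (+1) + (+0.87) + (-0.78) = -2.39 W/m²/K.
ΔT = −F/λ = −8.23/(-2.39) = 3.44 K.

3.44 K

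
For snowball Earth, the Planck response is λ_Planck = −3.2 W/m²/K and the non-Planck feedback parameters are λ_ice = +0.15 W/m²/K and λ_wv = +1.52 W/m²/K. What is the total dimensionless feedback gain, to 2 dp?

0.52

Convert to gains: g_ice = 0.15/3.2 = 0.04687; g_wv = 1.52/3.2 = 0.475.
Total gain g = 0.52187.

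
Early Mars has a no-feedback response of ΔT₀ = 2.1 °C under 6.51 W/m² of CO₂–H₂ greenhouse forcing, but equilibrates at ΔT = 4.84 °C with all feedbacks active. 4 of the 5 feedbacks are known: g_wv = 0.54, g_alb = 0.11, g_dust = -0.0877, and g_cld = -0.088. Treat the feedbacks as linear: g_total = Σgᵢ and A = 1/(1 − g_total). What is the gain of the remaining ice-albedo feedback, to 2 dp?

Amplification A = ΔT/ΔT₀ = 4.84/2.1 = 2.305.
Total gain g = 1 − 1/A = 1 − 1/2.305 = 0.5662.
Known gains sum to 0.54 + 0.11 − 0.0877 − 0.088 = 0.4743.
g_ice = 0.5662 − 0.4743 = 0.09.

0.09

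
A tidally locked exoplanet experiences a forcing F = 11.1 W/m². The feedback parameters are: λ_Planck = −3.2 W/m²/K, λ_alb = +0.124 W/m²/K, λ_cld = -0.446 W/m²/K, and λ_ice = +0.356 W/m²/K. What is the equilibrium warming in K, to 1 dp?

3.5 K

Net feedback parameter λ = (−3.2) + (+0.124) + (-0.446) + (+0.356) = -3.166 W/m²/K.
ΔT = −F/λ = −11.1/(-3.166) = 3.5 K.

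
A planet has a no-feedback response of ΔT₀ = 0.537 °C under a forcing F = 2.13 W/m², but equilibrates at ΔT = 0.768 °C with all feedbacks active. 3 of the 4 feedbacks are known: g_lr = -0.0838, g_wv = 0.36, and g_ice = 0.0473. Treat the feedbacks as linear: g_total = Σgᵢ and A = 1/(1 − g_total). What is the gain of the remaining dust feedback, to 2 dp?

Amplification A = ΔT/ΔT₀ = 0.768/0.537 = 1.43.
Total gain g = 1 − 1/A = 1 − 1/1.43 = 0.3007.
Known gains sum to -0.0838 + 0.36 + 0.0473 = 0.3235.
g_dust = 0.3007 − 0.3235 = -0.02.

-0.02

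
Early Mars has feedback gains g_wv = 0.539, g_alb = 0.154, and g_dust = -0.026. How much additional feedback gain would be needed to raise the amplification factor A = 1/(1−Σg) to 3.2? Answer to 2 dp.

Current total gain = 0.667.
Target gain for A = 3.2: g* = 1 − 1/3.2 = 0.6875.
Additional gain needed = 0.6875 − 0.667 = 0.02.

0.02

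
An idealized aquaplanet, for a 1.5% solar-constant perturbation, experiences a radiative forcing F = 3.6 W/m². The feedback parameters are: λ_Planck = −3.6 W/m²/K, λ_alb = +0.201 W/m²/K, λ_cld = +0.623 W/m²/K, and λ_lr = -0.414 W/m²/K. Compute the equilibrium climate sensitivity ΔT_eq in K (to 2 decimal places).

Net feedback parameter λ = (−3.6) + (+0.201) + (+0.623) + (-0.414) = -3.19 W/m²/K.
ΔT = −F/λ = −3.6/(-3.19) = 1.13 K.

1.13 K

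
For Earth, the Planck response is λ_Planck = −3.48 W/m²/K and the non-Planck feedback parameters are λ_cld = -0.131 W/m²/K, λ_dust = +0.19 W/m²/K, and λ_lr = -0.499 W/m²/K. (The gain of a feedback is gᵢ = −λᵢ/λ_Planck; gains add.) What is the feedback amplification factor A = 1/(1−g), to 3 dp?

Convert to gains: g_cld = -0.131/3.48 = -0.03764; g_dust = 0.19/3.48 = 0.0546; g_lr = -0.499/3.48 = -0.1434.
Total gain g = -0.12644.
A = 1/(1 + 0.12644) = 0.888.

0.888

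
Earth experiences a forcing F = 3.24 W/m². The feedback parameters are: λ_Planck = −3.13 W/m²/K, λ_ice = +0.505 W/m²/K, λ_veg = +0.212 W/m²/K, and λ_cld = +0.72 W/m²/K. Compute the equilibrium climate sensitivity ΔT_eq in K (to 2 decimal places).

1.91 K

Net feedback parameter λ = (−3.13) + (+0.505) + (+0.212) + (+0.72) = -1.693 W/m²/K.
ΔT = −F/λ = −3.24/(-1.693) = 1.91 K.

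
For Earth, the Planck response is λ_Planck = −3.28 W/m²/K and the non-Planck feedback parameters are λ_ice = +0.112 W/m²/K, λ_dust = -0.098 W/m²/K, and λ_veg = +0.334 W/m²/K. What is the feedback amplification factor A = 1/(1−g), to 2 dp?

1.12

Convert to gains: g_ice = 0.112/3.28 = 0.03415; g_dust = -0.098/3.28 = -0.02988; g_veg = 0.334/3.28 = 0.1018.
Total gain g = 0.10607.
A = 1/(1 − 0.10607) = 1.12.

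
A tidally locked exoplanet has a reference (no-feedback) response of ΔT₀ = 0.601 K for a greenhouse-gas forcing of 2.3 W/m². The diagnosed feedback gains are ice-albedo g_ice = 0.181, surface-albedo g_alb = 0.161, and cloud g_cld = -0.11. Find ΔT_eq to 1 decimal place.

0.8 K

Total gain g = 0.181 + 0.161 − 0.11 = 0.232.
Amplification A = 1/(1 − 0.232) = 1.302.
ΔT = 0.601 × 1.302 = 0.8 K.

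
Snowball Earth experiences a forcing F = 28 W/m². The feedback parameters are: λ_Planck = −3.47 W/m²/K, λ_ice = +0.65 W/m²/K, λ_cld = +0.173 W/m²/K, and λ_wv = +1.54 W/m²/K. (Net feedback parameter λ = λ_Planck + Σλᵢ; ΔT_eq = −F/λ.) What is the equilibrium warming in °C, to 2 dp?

25.29 °C

Net feedback parameter λ = (−3.47) + (+0.65) + (+0.173) + (+1.54) = -1.107 W/m²/K.
ΔT = −F/λ = −28/(-1.107) = 25.29 °C.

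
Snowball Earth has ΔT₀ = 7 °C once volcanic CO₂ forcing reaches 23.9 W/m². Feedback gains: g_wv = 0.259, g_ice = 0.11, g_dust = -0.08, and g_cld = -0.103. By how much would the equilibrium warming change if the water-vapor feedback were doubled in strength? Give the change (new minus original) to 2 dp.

4.01 °C

Original: g = 0.186, ΔT = 7/(1−0.186) = 8.5995 °C.
With doubled water-vapor: g' = 0.445, ΔT' = 7/(1−0.445) = 12.6126 °C.
Change = 12.6126 − 8.5995 = 4.01 °C.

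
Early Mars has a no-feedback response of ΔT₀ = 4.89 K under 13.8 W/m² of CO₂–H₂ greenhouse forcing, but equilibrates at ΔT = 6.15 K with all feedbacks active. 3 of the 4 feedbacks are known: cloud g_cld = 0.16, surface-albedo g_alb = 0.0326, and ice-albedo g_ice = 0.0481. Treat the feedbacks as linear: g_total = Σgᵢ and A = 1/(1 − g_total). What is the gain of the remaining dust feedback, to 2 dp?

Amplification A = ΔT/ΔT₀ = 6.15/4.89 = 1.258.
Total gain g = 1 − 1/A = 1 − 1/1.258 = 0.2051.
Known gains sum to 0.16 + 0.0326 + 0.0481 = 0.2407.
g_dust = 0.2051 − 0.2407 = -0.04.

-0.04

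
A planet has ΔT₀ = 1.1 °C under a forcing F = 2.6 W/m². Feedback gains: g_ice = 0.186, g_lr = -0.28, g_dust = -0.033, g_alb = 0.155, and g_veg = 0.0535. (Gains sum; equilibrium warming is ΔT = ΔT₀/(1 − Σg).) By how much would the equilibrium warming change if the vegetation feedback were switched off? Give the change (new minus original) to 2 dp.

-0.07 °C

Original: g = 0.0815, ΔT = 1.1/(1−0.0815) = 1.1976 °C.
Without vegetation: g' = 0.028, ΔT' = 1.1/(1−0.028) = 1.1317 °C.
Change = 1.1317 − 1.1976 = -0.07 °C.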